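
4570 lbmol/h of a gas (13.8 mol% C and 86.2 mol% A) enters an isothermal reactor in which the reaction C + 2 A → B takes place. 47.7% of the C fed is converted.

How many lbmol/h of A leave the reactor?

3340 lbmol/h

C reacted = 0.477 × 630.7 = 300.8 lbmol/h; ν_C = −1, so ξ = 300.8/1 = 300.8 lbmol/h.
Outlet amounts (n = n₀ + ν ξ):
  C: 630.7 − 1(300.8) = 329.8
  A: 3939 − 2(300.8) = 3338
  B: 0 + 1(300.8) = 300.8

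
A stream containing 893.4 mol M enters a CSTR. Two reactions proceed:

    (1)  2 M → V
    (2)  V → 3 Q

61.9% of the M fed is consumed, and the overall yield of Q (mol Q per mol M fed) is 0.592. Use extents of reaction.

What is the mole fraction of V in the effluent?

Conversion of M: M consumed = 2ξ₁ = 0.619 × 893.4 → ξ₁ = 276.5 mol.
Yield of Q: 3ξ₂ / 893.4 = 0.592 → ξ₂ = 176.3 mol.
Outlet amounts (n = n₀ + Σ ν·ξ):
  M: 893.4 − 2(276.5) = 340.4
  V: 0 + 1(276.5) − 1(176.3) = 100.2
  Q: 0 + 3(176.3) = 528.9
Total out = 969.5 mol; y_V = 100.2 / 969.5 = 0.1034.

0.103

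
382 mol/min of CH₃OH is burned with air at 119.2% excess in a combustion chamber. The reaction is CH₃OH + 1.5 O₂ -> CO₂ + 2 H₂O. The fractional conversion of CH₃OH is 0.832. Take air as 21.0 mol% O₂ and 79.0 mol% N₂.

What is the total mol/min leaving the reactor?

6520 mol/min

Stoichiometric O₂ = 1.5 × 382 = 573 mol/min; O₂ fed = 573 × 2.192 = 1256 mol/min.
N₂ fed = 1256 × 79/21 = 4725 mol/min.
Fuel reacted = 0.832 × 382 → ξ = 317.8 mol/min.
Outlet (n = n₀ + ν ξ):
  CH₃OH: 382 − 1(317.8) = 64.18
  O₂: 1256 − 1.5(317.8) = 779.3
  N₂: 4725 (inert)
  CO₂: 0 + 1(317.8) = 317.8
  H₂O: 0 + 2(317.8) = 635.6
Total out = 64.18 + 779.3 + 4725 + 317.8 + 635.6 = 6522 mol/min.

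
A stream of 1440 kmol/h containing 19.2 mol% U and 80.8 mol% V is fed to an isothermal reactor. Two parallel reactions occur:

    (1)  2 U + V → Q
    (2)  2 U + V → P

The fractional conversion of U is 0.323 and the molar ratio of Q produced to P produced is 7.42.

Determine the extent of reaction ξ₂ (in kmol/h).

Conversion of U: U consumed = 0.323 × 276.5 = 89.3 kmol/h = 2ξ₁ + 2ξ₂.
Selectivity: 1ξ₁ / (1ξ₂) = 7.42 → ξ₁ = 7.42 ξ₂.
Substitute: (2·7.42 + 2) ξ₂ = 89.3 → ξ₂ = 5.303 kmol/h, ξ₁ = 39.35 kmol/h.
Outlet amounts (n = n₀ + Σ ν·ξ):
  U: 276.5 − 2(39.35) − 2(5.303) = 187.2
  V: 1164 − 1(39.35) − 1(5.303) = 1119
  Q: 0 + 1(39.35) = 39.35
  P: 0 + 1(5.303) = 5.303

ξ₂ = 5.3 kmol/h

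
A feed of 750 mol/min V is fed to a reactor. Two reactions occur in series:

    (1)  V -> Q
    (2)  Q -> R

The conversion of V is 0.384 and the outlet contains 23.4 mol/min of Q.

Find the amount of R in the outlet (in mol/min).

Conversion of V: V consumed = 1ξ₁ = 0.384 × 750 → ξ₁ = 288 mol/min.
Q balance: n_Q = 0 + 1ξ₁ − 1ξ₂ = 23.4 → ξ₂ = (1·288 − 23.4)/1 = 264.6 mol/min.
Outlet amounts (n = n₀ + Σ ν·ξ):
  V: 750 − 1(288) = 462
  Q: 0 + 1(288) − 1(264.6) = 23.4
  R: 0 + 1(264.6) = 264.6

265 mol/min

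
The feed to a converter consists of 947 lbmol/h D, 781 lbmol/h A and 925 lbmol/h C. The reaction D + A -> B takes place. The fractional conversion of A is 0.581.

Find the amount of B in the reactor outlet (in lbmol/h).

A reacted = 0.581 × 781 = 453.8 lbmol/h; ν_A = −1, so ξ = 453.8/1 = 453.8 lbmol/h.
Outlet amounts (n = n₀ + ν ξ):
  D: 947 − 1(453.8) = 493.2
  A: 781 − 1(453.8) = 327.2
  B: 0 + 1(453.8) = 453.8
  C: 925 (inert)

454 lbmol/h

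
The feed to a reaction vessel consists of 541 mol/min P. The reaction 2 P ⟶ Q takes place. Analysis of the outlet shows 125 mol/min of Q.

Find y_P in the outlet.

For Q: n = n₀ + 1ξ → 125 = 0 + 1ξ, giving ξ = 125 mol/min.
Outlet amounts (n = n₀ + ν ξ):
  P: 541 − 2(125) = 291
  Q: 0 + 1(125) = 125
Total out = 416 mol/min; y_P = 291 / 416 = 0.6995.

0.7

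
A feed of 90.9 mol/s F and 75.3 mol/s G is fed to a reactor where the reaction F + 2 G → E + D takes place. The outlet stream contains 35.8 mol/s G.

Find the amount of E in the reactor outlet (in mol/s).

19.8 mol/s

For G: n = n₀ − 2ξ → 35.8 = 75.3 − 2ξ, giving ξ = 19.75 mol/s.
Outlet amounts (n = n₀ + ν ξ):
  F: 90.9 − 1(19.75) = 71.15
  G: 75.3 − 2(19.75) = 35.8
  E: 0 + 1(19.75) = 19.75
  D: 0 + 1(19.75) = 19.75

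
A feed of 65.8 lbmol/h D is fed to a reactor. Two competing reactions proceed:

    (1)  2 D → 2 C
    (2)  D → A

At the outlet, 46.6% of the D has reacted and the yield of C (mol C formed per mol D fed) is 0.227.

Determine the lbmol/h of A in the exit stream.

Yield of C: 2ξ₁ / 65.8 = 0.227 → ξ₁ = 7.468 lbmol/h.
Conversion of D: 2ξ₁ + 1ξ₂ = 0.466 × 65.8 = 30.66 → ξ₂ = 15.73 lbmol/h.
Outlet amounts (n = n₀ + Σ ν·ξ):
  D: 65.8 − 2(7.468) − 1(15.73) = 35.14
  C: 0 + 2(7.468) = 14.94
  A: 0 + 1(15.73) = 15.73

15.7 lbmol/h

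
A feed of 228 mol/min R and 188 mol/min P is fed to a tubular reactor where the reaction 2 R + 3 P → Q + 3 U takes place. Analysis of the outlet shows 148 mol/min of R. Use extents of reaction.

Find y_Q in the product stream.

0.106

For R: n = n₀ − 2ξ → 148 = 228 − 2ξ, giving ξ = 40 mol/min.
Outlet amounts (n = n₀ + ν ξ):
  R: 228 − 2(40) = 148
  P: 188 − 3(40) = 68
  Q: 0 + 1(40) = 40
  U: 0 + 3(40) = 120
Total out = 376 mol/min; y_Q = 40 / 376 = 0.1064.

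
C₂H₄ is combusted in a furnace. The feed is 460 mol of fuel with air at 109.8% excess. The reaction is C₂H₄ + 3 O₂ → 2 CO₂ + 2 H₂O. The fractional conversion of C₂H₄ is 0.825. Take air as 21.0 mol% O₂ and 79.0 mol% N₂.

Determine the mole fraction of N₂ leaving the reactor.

0.764

Stoichiometric O₂ = 3 × 460 = 1380 mol; O₂ fed = 1380 × 2.098 = 2895 mol.
N₂ fed = 2895 × 79/21 = 10890 mol.
Fuel reacted = 0.825 × 460 → ξ = 379.5 mol.
Outlet (n = n₀ + ν ξ):
  C₂H₄: 460 − 1(379.5) = 80.5
  O₂: 2895 − 3(379.5) = 1757
  N₂: 10890 (inert)
  CO₂: 0 + 2(379.5) = 759
  H₂O: 0 + 2(379.5) = 759
Total out = 14250 mol; y_N₂ = 10890 / 14250 = 0.7645.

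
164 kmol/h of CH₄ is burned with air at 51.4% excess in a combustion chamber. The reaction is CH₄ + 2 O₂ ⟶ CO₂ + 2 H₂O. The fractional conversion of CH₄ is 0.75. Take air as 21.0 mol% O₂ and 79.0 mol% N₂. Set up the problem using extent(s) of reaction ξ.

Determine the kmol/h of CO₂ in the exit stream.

123 kmol/h

Stoichiometric O₂ = 2 × 164 = 328 kmol/h; O₂ fed = 328 × 1.514 = 496.6 kmol/h.
N₂ fed = 496.6 × 79/21 = 1868 kmol/h.
Fuel reacted = 0.75 × 164 → ξ = 123 kmol/h.
Outlet (n = n₀ + ν ξ):
  CH₄: 164 − 1(123) = 41
  O₂: 496.6 − 2(123) = 250.6
  N₂: 1868 (inert)
  CO₂: 0 + 1(123) = 123
  H₂O: 0 + 2(123) = 246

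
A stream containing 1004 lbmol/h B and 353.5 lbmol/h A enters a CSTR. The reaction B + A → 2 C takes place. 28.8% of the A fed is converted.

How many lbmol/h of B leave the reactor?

A reacted = 0.288 × 353.5 = 101.8 lbmol/h; ν_A = −1, so ξ = 101.8/1 = 101.8 lbmol/h.
Outlet amounts (n = n₀ + ν ξ):
  B: 1004 − 1(101.8) = 902.2
  A: 353.5 − 1(101.8) = 251.7
  C: 0 + 2(101.8) = 203.6

902 lbmol/h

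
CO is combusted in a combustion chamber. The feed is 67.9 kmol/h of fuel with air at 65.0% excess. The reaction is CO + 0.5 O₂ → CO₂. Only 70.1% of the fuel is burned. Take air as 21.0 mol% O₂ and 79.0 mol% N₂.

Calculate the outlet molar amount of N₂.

Stoichiometric O₂ = 0.5 × 67.9 = 33.95 kmol/h; O₂ fed = 33.95 × 1.650 = 56.02 kmol/h.
N₂ fed = 56.02 × 79/21 = 210.7 kmol/h.
Fuel reacted = 0.701 × 67.9 → ξ = 47.6 kmol/h.
Outlet (n = n₀ + ν ξ):
  CO: 67.9 − 1(47.6) = 20.3
  O₂: 56.02 − 0.5(47.6) = 32.22
  N₂: 210.7 (inert)
  CO₂: 0 + 1(47.6) = 47.6

211 kmol/h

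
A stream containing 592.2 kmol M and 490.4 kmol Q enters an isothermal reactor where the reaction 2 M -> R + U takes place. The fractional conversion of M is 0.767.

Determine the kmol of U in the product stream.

M reacted = 0.767 × 592.2 = 454.2 kmol; ν_M = −2, so ξ = 454.2/2 = 227.1 kmol.
Outlet amounts (n = n₀ + ν ξ):
  M: 592.2 − 2(227.1) = 138
  R: 0 + 1(227.1) = 227.1
  U: 0 + 1(227.1) = 227.1
  Q: 490.4 (inert)

227 kmol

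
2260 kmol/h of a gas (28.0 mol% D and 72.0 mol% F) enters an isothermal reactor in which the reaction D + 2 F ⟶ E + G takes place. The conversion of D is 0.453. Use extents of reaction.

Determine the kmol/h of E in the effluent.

D reacted = 0.453 × 632.8 = 286.7 kmol/h; ν_D = −1, so ξ = 286.7/1 = 286.7 kmol/h.
Outlet amounts (n = n₀ + ν ξ):
  D: 632.8 − 1(286.7) = 346.1
  F: 1627 − 2(286.7) = 1054
  E: 0 + 1(286.7) = 286.7
  G: 0 + 1(286.7) = 286.7

287 kmol/h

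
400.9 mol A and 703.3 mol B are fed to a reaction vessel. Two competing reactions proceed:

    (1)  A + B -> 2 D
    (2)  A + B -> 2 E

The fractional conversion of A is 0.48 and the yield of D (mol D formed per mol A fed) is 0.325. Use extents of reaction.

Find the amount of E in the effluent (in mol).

255 mol

Yield of D: 2ξ₁ / 400.9 = 0.325 → ξ₁ = 65.15 mol.
Conversion of A: 1ξ₁ + 1ξ₂ = 0.48 × 400.9 = 192.4 → ξ₂ = 127.3 mol.
Outlet amounts (n = n₀ + Σ ν·ξ):
  A: 400.9 − 1(65.15) − 1(127.3) = 208.5
  B: 703.3 − 1(65.15) − 1(127.3) = 510.9
  D: 0 + 2(65.15) = 130.3
  E: 0 + 2(127.3) = 254.6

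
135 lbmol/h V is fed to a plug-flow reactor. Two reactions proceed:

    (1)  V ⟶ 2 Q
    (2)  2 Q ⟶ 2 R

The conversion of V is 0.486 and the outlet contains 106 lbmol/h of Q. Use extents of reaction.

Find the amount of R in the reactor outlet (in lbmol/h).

Conversion of V: V consumed = 1ξ₁ = 0.486 × 135 → ξ₁ = 65.61 lbmol/h.
Q balance: n_Q = 0 + 2ξ₁ − 2ξ₂ = 106 → ξ₂ = (2·65.61 − 106)/2 = 12.61 lbmol/h.
Outlet amounts (n = n₀ + Σ ν·ξ):
  V: 135 − 1(65.61) = 69.39
  Q: 0 + 2(65.61) − 2(12.61) = 106
  R: 0 + 2(12.61) = 25.22

25.2 lbmol/h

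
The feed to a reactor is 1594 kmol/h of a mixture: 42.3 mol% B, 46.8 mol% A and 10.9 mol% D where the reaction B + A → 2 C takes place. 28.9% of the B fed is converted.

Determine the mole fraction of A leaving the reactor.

B reacted = 0.289 × 674.3 = 194.9 kmol/h; ν_B = −1, so ξ = 194.9/1 = 194.9 kmol/h.
Outlet amounts (n = n₀ + ν ξ):
  B: 674.3 − 1(194.9) = 479.4
  A: 746 − 1(194.9) = 551.1
  C: 0 + 2(194.9) = 389.7
  D: 173.7 (inert)
Total out = 1594 kmol/h; y_A = 551.1 / 1594 = 0.3458.

0.346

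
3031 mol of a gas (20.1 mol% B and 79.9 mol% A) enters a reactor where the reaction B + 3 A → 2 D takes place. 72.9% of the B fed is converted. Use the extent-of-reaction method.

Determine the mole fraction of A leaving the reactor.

B reacted = 0.729 × 609.2 = 444.1 mol; ν_B = −1, so ξ = 444.1/1 = 444.1 mol.
Outlet amounts (n = n₀ + ν ξ):
  B: 609.2 − 1(444.1) = 165.1
  A: 2422 − 3(444.1) = 1089
  D: 0 + 2(444.1) = 888.3
Total out = 2143 mol; y_A = 1089 / 2143 = 0.5084.

0.508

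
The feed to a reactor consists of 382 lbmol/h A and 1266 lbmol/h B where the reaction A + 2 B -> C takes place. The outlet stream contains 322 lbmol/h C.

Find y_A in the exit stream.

For C: n = n₀ + 1ξ → 322 = 0 + 1ξ, giving ξ = 322 lbmol/h.
Outlet amounts (n = n₀ + ν ξ):
  A: 382 − 1(322) = 60
  B: 1266 − 2(322) = 622
  C: 0 + 1(322) = 322
Total out = 1004 lbmol/h; y_A = 60 / 1004 = 0.05976.

0.0598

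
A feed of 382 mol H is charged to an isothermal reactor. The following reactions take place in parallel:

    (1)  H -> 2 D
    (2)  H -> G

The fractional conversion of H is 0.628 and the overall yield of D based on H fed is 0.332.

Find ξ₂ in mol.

ξ₂ = 176 mol

Yield of D: 2ξ₁ / 382 = 0.332 → ξ₁ = 63.41 mol.
Conversion of H: 1ξ₁ + 1ξ₂ = 0.628 × 382 = 239.9 → ξ₂ = 176.5 mol.
Outlet amounts (n = n₀ + Σ ν·ξ):
  H: 382 − 1(63.41) − 1(176.5) = 142.1
  D: 0 + 2(63.41) = 126.8
  G: 0 + 1(176.5) = 176.5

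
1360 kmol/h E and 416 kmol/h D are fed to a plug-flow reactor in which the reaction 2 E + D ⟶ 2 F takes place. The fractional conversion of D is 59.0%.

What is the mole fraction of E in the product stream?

D reacted = 0.59 × 416 = 245.4 kmol/h; ν_D = −1, so ξ = 245.4/1 = 245.4 kmol/h.
Outlet amounts (n = n₀ + ν ξ):
  E: 1360 − 2(245.4) = 869.1
  D: 416 − 1(245.4) = 170.6
  F: 0 + 2(245.4) = 490.9
Total out = 1531 kmol/h; y_E = 869.1 / 1531 = 0.5678.

0.568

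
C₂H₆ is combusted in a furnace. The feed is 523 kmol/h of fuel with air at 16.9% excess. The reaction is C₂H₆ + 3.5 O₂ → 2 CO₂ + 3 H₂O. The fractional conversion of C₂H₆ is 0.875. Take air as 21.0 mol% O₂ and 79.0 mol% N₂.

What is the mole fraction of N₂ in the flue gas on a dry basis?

Stoichiometric O₂ = 3.5 × 523 = 1830 kmol/h; O₂ fed = 1830 × 1.169 = 2140 kmol/h.
N₂ fed = 2140 × 79/21 = 8050 kmol/h.
Fuel reacted = 0.875 × 523 → ξ = 457.6 kmol/h.
Outlet (n = n₀ + ν ξ):
  C₂H₆: 523 − 1(457.6) = 65.38
  O₂: 2140 − 3.5(457.6) = 538.2
  N₂: 8050 (inert)
  CO₂: 0 + 2(457.6) = 915.2
  H₂O: 0 + 3(457.6) = 1373
Dry total = 9569 kmol/h; y_N₂ (dry) = 8050 / 9569 = 0.8413.

0.841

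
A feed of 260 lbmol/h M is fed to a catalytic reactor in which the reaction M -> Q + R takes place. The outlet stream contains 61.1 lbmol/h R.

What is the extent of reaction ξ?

ξ = 61.1 lbmol/h

For R: n = n₀ + 1ξ → 61.1 = 0 + 1ξ, giving ξ = 61.1 lbmol/h.
Outlet amounts (n = n₀ + ν ξ):
  M: 260 − 1(61.1) = 198.9
  Q: 0 + 1(61.1) = 61.1
  R: 0 + 1(61.1) = 61.1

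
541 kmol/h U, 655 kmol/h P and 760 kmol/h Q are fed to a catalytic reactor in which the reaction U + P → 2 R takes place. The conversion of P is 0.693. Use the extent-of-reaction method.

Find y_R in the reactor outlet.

P reacted = 0.693 × 655 = 453.9 kmol/h; ν_P = −1, so ξ = 453.9/1 = 453.9 kmol/h.
Outlet amounts (n = n₀ + ν ξ):
  U: 541 − 1(453.9) = 87.09
  P: 655 − 1(453.9) = 201.1
  R: 0 + 2(453.9) = 907.8
  Q: 760 (inert)
Total out = 1956 kmol/h; y_R = 907.8 / 1956 = 0.4641.

0.464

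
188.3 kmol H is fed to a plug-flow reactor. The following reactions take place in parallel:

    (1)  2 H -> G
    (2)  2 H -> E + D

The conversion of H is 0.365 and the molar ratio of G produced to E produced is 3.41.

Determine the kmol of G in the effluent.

Conversion of H: H consumed = 0.365 × 188.3 = 68.73 kmol = 2ξ₁ + 2ξ₂.
Selectivity: 1ξ₁ / (1ξ₂) = 3.41 → ξ₁ = 3.41 ξ₂.
Substitute: (2·3.41 + 2) ξ₂ = 68.73 → ξ₂ = 7.792 kmol, ξ₁ = 26.57 kmol.
Outlet amounts (n = n₀ + Σ ν·ξ):
  H: 188.3 − 2(26.57) − 2(7.792) = 119.6
  G: 0 + 1(26.57) = 26.57
  E: 0 + 1(7.792) = 7.792
  D: 0 + 1(7.792) = 7.792

26.6 kmol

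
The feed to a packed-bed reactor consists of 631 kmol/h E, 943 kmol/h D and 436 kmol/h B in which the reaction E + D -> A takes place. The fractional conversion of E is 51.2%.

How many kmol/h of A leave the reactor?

323 kmol/h

E reacted = 0.512 × 631 = 323.1 kmol/h; ν_E = −1, so ξ = 323.1/1 = 323.1 kmol/h.
Outlet amounts (n = n₀ + ν ξ):
  E: 631 − 1(323.1) = 307.9
  D: 943 − 1(323.1) = 619.9
  A: 0 + 1(323.1) = 323.1
  B: 436 (inert)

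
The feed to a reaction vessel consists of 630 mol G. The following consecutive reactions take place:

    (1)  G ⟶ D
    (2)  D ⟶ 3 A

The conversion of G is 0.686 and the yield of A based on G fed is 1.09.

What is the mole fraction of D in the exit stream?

Conversion of G: G consumed = 1ξ₁ = 0.686 × 630 → ξ₁ = 432.2 mol.
Yield of A: 3ξ₂ / 630 = 1.09 → ξ₂ = 228.9 mol.
Outlet amounts (n = n₀ + Σ ν·ξ):
  G: 630 − 1(432.2) = 197.8
  D: 0 + 1(432.2) − 1(228.9) = 203.3
  A: 0 + 3(228.9) = 686.7
Total out = 1088 mol; y_D = 203.3 / 1088 = 0.1869.

0.187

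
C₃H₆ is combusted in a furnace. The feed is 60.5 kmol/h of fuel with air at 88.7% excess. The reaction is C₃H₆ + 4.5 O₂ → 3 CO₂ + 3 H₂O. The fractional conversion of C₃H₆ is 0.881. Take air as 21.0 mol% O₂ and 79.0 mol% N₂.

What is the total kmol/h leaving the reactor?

2530 kmol/h

Stoichiometric O₂ = 4.5 × 60.5 = 272.2 kmol/h; O₂ fed = 272.2 × 1.887 = 513.7 kmol/h.
N₂ fed = 513.7 × 79/21 = 1933 kmol/h.
Fuel reacted = 0.881 × 60.5 → ξ = 53.3 kmol/h.
Outlet (n = n₀ + ν ξ):
  C₃H₆: 60.5 − 1(53.3) = 7.2
  O₂: 513.7 − 4.5(53.3) = 273.9
  N₂: 1933 (inert)
  CO₂: 0 + 3(53.3) = 159.9
  H₂O: 0 + 3(53.3) = 159.9
Total out = 7.2 + 273.9 + 1933 + 159.9 + 159.9 = 2534 kmol/h.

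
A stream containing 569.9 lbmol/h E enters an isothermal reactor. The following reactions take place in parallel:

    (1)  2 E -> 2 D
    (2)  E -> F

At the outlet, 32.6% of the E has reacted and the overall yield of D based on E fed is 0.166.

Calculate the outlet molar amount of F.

Yield of D: 2ξ₁ / 569.9 = 0.166 → ξ₁ = 47.3 lbmol/h.
Conversion of E: 2ξ₁ + 1ξ₂ = 0.326 × 569.9 = 185.8 → ξ₂ = 91.18 lbmol/h.
Outlet amounts (n = n₀ + Σ ν·ξ):
  E: 569.9 − 2(47.3) − 1(91.18) = 384.1
  D: 0 + 2(47.3) = 94.6
  F: 0 + 1(91.18) = 91.18

91.2 lbmol/h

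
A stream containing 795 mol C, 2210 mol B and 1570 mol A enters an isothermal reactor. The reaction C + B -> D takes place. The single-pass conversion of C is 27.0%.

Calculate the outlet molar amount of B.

C reacted = 0.27 × 795 = 214.7 mol; ν_C = −1, so ξ = 214.7/1 = 214.7 mol.
Outlet amounts (n = n₀ + ν ξ):
  C: 795 − 1(214.7) = 580.4
  B: 2210 − 1(214.7) = 1995
  D: 0 + 1(214.7) = 214.7
  A: 1570 (inert)

2000 mol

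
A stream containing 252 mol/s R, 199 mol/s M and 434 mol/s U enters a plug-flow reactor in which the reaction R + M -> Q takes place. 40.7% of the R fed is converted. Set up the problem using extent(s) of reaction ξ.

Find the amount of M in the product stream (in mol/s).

R reacted = 0.407 × 252 = 102.6 mol/s; ν_R = −1, so ξ = 102.6/1 = 102.6 mol/s.
Outlet amounts (n = n₀ + ν ξ):
  R: 252 − 1(102.6) = 149.4
  M: 199 − 1(102.6) = 96.44
  Q: 0 + 1(102.6) = 102.6
  U: 434 (inert)

96.4 mol/s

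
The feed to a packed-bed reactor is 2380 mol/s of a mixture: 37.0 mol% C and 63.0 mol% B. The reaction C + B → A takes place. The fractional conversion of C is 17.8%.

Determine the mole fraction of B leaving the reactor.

C reacted = 0.178 × 880.6 = 156.7 mol/s; ν_C = −1, so ξ = 156.7/1 = 156.7 mol/s.
Outlet amounts (n = n₀ + ν ξ):
  C: 880.6 − 1(156.7) = 723.9
  B: 1499 − 1(156.7) = 1343
  A: 0 + 1(156.7) = 156.7
Total out = 2223 mol/s; y_B = 1343 / 2223 = 0.6039.

0.604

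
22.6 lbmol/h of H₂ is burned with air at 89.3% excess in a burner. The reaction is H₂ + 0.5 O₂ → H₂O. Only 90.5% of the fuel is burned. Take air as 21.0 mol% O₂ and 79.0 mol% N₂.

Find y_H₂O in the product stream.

0.179

Stoichiometric O₂ = 0.5 × 22.6 = 11.3 lbmol/h; O₂ fed = 11.3 × 1.893 = 21.39 lbmol/h.
N₂ fed = 21.39 × 79/21 = 80.47 lbmol/h.
Fuel reacted = 0.905 × 22.6 → ξ = 20.45 lbmol/h.
Outlet (n = n₀ + ν ξ):
  H₂: 22.6 − 1(20.45) = 2.147
  O₂: 21.39 − 0.5(20.45) = 11.16
  N₂: 80.47 (inert)
  H₂O: 0 + 1(20.45) = 20.45
Total out = 114.2 lbmol/h; y_H₂O = 20.45 / 114.2 = 0.179.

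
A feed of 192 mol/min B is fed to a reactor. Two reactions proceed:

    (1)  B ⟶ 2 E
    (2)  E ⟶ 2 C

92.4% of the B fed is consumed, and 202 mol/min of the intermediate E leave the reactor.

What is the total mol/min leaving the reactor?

522 mol/min

Conversion of B: B consumed = 1ξ₁ = 0.924 × 192 → ξ₁ = 177.4 mol/min.
E balance: n_E = 0 + 2ξ₁ − 1ξ₂ = 202 → ξ₂ = (2·177.4 − 202)/1 = 152.8 mol/min.
Outlet amounts (n = n₀ + Σ ν·ξ):
  B: 192 − 1(177.4) = 14.59
  E: 0 + 2(177.4) − 1(152.8) = 202
  C: 0 + 2(152.8) = 305.6
Total out = 14.59 + 202 + 305.6 = 522.2 mol/min.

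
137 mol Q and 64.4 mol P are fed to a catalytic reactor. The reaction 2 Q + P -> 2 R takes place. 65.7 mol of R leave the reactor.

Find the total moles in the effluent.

For R: n = n₀ + 2ξ → 65.7 = 0 + 2ξ, giving ξ = 32.85 mol.
Outlet amounts (n = n₀ + ν ξ):
  Q: 137 − 2(32.85) = 71.3
  P: 64.4 − 1(32.85) = 31.55
  R: 0 + 2(32.85) = 65.7
Total out = 71.3 + 31.55 + 65.7 = 168.6 mol.

169 mol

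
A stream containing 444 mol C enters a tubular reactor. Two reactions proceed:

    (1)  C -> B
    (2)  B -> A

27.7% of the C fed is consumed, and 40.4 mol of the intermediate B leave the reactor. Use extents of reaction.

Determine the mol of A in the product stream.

82.6 mol

Conversion of C: C consumed = 1ξ₁ = 0.277 × 444 → ξ₁ = 123 mol.
B balance: n_B = 0 + 1ξ₁ − 1ξ₂ = 40.4 → ξ₂ = (1·123 − 40.4)/1 = 82.59 mol.
Outlet amounts (n = n₀ + Σ ν·ξ):
  C: 444 − 1(123) = 321
  B: 0 + 1(123) − 1(82.59) = 40.4
  A: 0 + 1(82.59) = 82.59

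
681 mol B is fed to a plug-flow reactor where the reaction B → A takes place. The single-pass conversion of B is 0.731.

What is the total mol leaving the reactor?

681 mol

B reacted = 0.731 × 681 = 497.8 mol; ν_B = −1, so ξ = 497.8/1 = 497.8 mol.
Outlet amounts (n = n₀ + ν ξ):
  B: 681 − 1(497.8) = 183.2
  A: 0 + 1(497.8) = 497.8
Total out = 183.2 + 497.8 = 681 mol.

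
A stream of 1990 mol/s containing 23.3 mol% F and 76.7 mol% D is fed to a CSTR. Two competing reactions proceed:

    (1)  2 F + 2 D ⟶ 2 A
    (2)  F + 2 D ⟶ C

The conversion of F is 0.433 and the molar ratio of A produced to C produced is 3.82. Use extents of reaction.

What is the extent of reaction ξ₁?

ξ₁ = 79.6 mol/s

Conversion of F: F consumed = 0.433 × 463.7 = 200.8 mol/s = 2ξ₁ + 1ξ₂.
Selectivity: 2ξ₁ / (1ξ₂) = 3.82 → ξ₁ = 1.91 ξ₂.
Substitute: (2·1.91 + 1) ξ₂ = 200.8 → ξ₂ = 41.65 mol/s, ξ₁ = 79.56 mol/s.
Outlet amounts (n = n₀ + Σ ν·ξ):
  F: 463.7 − 2(79.56) − 1(41.65) = 262.9
  D: 1526 − 2(79.56) − 2(41.65) = 1284
  A: 0 + 2(79.56) = 159.1
  C: 0 + 1(41.65) = 41.65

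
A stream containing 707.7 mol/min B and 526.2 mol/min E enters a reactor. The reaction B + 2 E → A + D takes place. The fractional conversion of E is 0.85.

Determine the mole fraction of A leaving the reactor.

E reacted = 0.85 × 526.2 = 447.3 mol/min; ν_E = −2, so ξ = 447.3/2 = 223.6 mol/min.
Outlet amounts (n = n₀ + ν ξ):
  B: 707.7 − 1(223.6) = 484.1
  E: 526.2 − 2(223.6) = 78.93
  A: 0 + 1(223.6) = 223.6
  D: 0 + 1(223.6) = 223.6
Total out = 1010 mol/min; y_A = 223.6 / 1010 = 0.2214.

0.221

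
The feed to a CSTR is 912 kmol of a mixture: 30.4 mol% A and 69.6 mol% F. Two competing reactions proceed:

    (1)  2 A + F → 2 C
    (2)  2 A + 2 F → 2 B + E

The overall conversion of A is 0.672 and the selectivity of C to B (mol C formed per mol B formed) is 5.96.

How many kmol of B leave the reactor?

26.8 kmol

Conversion of A: A consumed = 0.672 × 277.2 = 186.3 kmol = 2ξ₁ + 2ξ₂.
Selectivity: 2ξ₁ / (2ξ₂) = 5.96 → ξ₁ = 5.96 ξ₂.
Substitute: (2·5.96 + 2) ξ₂ = 186.3 → ξ₂ = 13.38 kmol, ξ₁ = 79.77 kmol.
Outlet amounts (n = n₀ + Σ ν·ξ):
  A: 277.2 − 2(79.77) − 2(13.38) = 90.94
  F: 634.8 − 1(79.77) − 2(13.38) = 528.2
  C: 0 + 2(79.77) = 159.5
  B: 0 + 2(13.38) = 26.77
  E: 0 + 1(13.38) = 13.38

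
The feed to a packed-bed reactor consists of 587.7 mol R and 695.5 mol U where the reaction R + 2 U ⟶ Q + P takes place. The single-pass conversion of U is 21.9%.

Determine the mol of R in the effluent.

512 mol

U reacted = 0.219 × 695.5 = 152.3 mol; ν_U = −2, so ξ = 152.3/2 = 76.16 mol.
Outlet amounts (n = n₀ + ν ξ):
  R: 587.7 − 1(76.16) = 511.5
  U: 695.5 − 2(76.16) = 543.2
  Q: 0 + 1(76.16) = 76.16
  P: 0 + 1(76.16) = 76.16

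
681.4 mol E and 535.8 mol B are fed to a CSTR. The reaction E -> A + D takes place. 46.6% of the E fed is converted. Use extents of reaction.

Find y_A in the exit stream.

E reacted = 0.466 × 681.4 = 317.5 mol; ν_E = −1, so ξ = 317.5/1 = 317.5 mol.
Outlet amounts (n = n₀ + ν ξ):
  E: 681.4 − 1(317.5) = 363.9
  A: 0 + 1(317.5) = 317.5
  D: 0 + 1(317.5) = 317.5
  B: 535.8 (inert)
Total out = 1535 mol; y_A = 317.5 / 1535 = 0.2069.

0.207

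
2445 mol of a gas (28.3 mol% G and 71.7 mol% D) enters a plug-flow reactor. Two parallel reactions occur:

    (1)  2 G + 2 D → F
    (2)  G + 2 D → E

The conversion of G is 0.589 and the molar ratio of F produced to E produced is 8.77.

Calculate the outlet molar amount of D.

1320 mol

Conversion of G: G consumed = 0.589 × 691.9 = 407.5 mol = 2ξ₁ + 1ξ₂.
Selectivity: 1ξ₁ / (1ξ₂) = 8.77 → ξ₁ = 8.77 ξ₂.
Substitute: (2·8.77 + 1) ξ₂ = 407.5 → ξ₂ = 21.98 mol, ξ₁ = 192.8 mol.
Outlet amounts (n = n₀ + Σ ν·ξ):
  G: 691.9 − 2(192.8) − 1(21.98) = 284.4
  D: 1753 − 2(192.8) − 2(21.98) = 1324
  F: 0 + 1(192.8) = 192.8
  E: 0 + 1(21.98) = 21.98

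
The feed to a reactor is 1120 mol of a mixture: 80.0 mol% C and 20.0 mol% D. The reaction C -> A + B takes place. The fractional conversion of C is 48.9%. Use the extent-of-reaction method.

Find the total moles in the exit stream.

1560 mol

C reacted = 0.489 × 896 = 438.1 mol; ν_C = −1, so ξ = 438.1/1 = 438.1 mol.
Outlet amounts (n = n₀ + ν ξ):
  C: 896 − 1(438.1) = 457.9
  A: 0 + 1(438.1) = 438.1
  B: 0 + 1(438.1) = 438.1
  D: 224 (inert)
Total out = 457.9 + 438.1 + 438.1 + 224 = 1558 mol.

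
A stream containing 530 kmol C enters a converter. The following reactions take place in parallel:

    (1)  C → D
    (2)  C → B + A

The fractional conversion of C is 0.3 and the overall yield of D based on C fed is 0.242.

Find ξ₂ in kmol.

Yield of D: 1ξ₁ / 530 = 0.242 → ξ₁ = 128.3 kmol.
Conversion of C: 1ξ₁ + 1ξ₂ = 0.3 × 530 = 159 → ξ₂ = 30.74 kmol.
Outlet amounts (n = n₀ + Σ ν·ξ):
  C: 530 − 1(128.3) − 1(30.74) = 371
  D: 0 + 1(128.3) = 128.3
  B: 0 + 1(30.74) = 30.74
  A: 0 + 1(30.74) = 30.74

ξ₂ = 30.7 kmol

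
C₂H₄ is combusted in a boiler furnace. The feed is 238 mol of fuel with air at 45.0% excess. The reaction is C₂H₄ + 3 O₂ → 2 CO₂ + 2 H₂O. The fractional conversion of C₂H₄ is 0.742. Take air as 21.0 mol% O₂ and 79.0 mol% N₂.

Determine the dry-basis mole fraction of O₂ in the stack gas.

0.105

Stoichiometric O₂ = 3 × 238 = 714 mol; O₂ fed = 714 × 1.450 = 1035 mol.
N₂ fed = 1035 × 79/21 = 3895 mol.
Fuel reacted = 0.742 × 238 → ξ = 176.6 mol.
Outlet (n = n₀ + ν ξ):
  C₂H₄: 238 − 1(176.6) = 61.4
  O₂: 1035 − 3(176.6) = 505.5
  N₂: 3895 (inert)
  CO₂: 0 + 2(176.6) = 353.2
  H₂O: 0 + 2(176.6) = 353.2
Dry total = 4815 mol; y_O₂ (dry) = 505.5 / 4815 = 0.105.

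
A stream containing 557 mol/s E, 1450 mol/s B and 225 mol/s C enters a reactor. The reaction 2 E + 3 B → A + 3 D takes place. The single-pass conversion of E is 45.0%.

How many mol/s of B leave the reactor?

1070 mol/s

E reacted = 0.45 × 557 = 250.7 mol/s; ν_E = −2, so ξ = 250.7/2 = 125.3 mol/s.
Outlet amounts (n = n₀ + ν ξ):
  E: 557 − 2(125.3) = 306.4
  B: 1450 − 3(125.3) = 1074
  A: 0 + 1(125.3) = 125.3
  D: 0 + 3(125.3) = 376
  C: 225 (inert)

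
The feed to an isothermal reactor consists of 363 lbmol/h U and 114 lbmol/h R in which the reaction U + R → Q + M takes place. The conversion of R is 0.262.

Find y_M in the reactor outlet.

R reacted = 0.262 × 114 = 29.87 lbmol/h; ν_R = −1, so ξ = 29.87/1 = 29.87 lbmol/h.
Outlet amounts (n = n₀ + ν ξ):
  U: 363 − 1(29.87) = 333.1
  R: 114 − 1(29.87) = 84.13
  Q: 0 + 1(29.87) = 29.87
  M: 0 + 1(29.87) = 29.87
Total out = 477 lbmol/h; y_M = 29.87 / 477 = 0.06262.

0.0626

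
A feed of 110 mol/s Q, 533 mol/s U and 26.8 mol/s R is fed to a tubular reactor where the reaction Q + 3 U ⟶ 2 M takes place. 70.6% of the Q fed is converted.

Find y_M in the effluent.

0.302

Q reacted = 0.706 × 110 = 77.66 mol/s; ν_Q = −1, so ξ = 77.66/1 = 77.66 mol/s.
Outlet amounts (n = n₀ + ν ξ):
  Q: 110 − 1(77.66) = 32.34
  U: 533 − 3(77.66) = 300
  M: 0 + 2(77.66) = 155.3
  R: 26.8 (inert)
Total out = 514.5 mol/s; y_M = 155.3 / 514.5 = 0.3019.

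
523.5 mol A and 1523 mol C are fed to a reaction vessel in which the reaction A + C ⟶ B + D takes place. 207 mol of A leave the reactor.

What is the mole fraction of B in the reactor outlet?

0.155

For A: n = n₀ − 1ξ → 207 = 523.5 − 1ξ, giving ξ = 316.5 mol.
Outlet amounts (n = n₀ + ν ξ):
  A: 523.5 − 1(316.5) = 207
  C: 1523 − 1(316.5) = 1206
  B: 0 + 1(316.5) = 316.5
  D: 0 + 1(316.5) = 316.5
Total out = 2046 mol; y_B = 316.5 / 2046 = 0.1547.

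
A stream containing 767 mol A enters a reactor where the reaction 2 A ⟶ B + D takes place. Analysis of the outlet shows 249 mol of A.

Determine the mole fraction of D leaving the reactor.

0.338

For A: n = n₀ − 2ξ → 249 = 767 − 2ξ, giving ξ = 259 mol.
Outlet amounts (n = n₀ + ν ξ):
  A: 767 − 2(259) = 249
  B: 0 + 1(259) = 259
  D: 0 + 1(259) = 259
Total out = 767 mol; y_D = 259 / 767 = 0.3377.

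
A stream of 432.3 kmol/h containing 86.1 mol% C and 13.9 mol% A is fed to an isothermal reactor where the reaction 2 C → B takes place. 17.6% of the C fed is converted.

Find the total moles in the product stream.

400 kmol/h

C reacted = 0.176 × 372.2 = 65.51 kmol/h; ν_C = −2, so ξ = 65.51/2 = 32.75 kmol/h.
Outlet amounts (n = n₀ + ν ξ):
  C: 372.2 − 2(32.75) = 306.7
  B: 0 + 1(32.75) = 32.75
  A: 60.09 (inert)
Total out = 306.7 + 32.75 + 60.09 = 399.5 kmol/h.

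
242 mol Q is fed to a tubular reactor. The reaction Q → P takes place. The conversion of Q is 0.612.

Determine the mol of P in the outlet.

148 mol

Q reacted = 0.612 × 242 = 148.1 mol; ν_Q = −1, so ξ = 148.1/1 = 148.1 mol.
Outlet amounts (n = n₀ + ν ξ):
  Q: 242 − 1(148.1) = 93.9
  P: 0 + 1(148.1) = 148.1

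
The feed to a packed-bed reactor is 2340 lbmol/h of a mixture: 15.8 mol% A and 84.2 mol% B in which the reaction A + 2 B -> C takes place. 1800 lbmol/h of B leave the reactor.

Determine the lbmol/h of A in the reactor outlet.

For B: n = n₀ − 2ξ → 1800 = 1970 − 2ξ, giving ξ = 85.14 lbmol/h.
Outlet amounts (n = n₀ + ν ξ):
  A: 369.7 − 1(85.14) = 284.6
  B: 1970 − 2(85.14) = 1800
  C: 0 + 1(85.14) = 85.14

285 lbmol/h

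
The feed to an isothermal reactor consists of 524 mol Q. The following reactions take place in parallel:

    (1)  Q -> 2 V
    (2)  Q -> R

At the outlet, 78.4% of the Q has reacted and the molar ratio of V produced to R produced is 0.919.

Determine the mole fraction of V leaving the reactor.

Conversion of Q: Q consumed = 0.784 × 524 = 410.8 mol = 1ξ₁ + 1ξ₂.
Selectivity: 2ξ₁ / (1ξ₂) = 0.919 → ξ₁ = 0.4595 ξ₂.
Substitute: (1·0.4595 + 1) ξ₂ = 410.8 → ξ₂ = 281.5 mol, ξ₁ = 129.3 mol.
Outlet amounts (n = n₀ + Σ ν·ξ):
  Q: 524 − 1(129.3) − 1(281.5) = 113.2
  V: 0 + 2(129.3) = 258.7
  R: 0 + 1(281.5) = 281.5
Total out = 653.3 mol; y_V = 258.7 / 653.3 = 0.3959.

0.396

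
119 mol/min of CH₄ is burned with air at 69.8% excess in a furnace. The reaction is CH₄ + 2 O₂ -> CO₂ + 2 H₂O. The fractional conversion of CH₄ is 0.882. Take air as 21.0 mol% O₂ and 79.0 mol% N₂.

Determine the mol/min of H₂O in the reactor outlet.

Stoichiometric O₂ = 2 × 119 = 238 mol/min; O₂ fed = 238 × 1.698 = 404.1 mol/min.
N₂ fed = 404.1 × 79/21 = 1520 mol/min.
Fuel reacted = 0.882 × 119 → ξ = 105 mol/min.
Outlet (n = n₀ + ν ξ):
  CH₄: 119 − 1(105) = 14.04
  O₂: 404.1 − 2(105) = 194.2
  N₂: 1520 (inert)
  CO₂: 0 + 1(105) = 105
  H₂O: 0 + 2(105) = 209.9

210 mol/min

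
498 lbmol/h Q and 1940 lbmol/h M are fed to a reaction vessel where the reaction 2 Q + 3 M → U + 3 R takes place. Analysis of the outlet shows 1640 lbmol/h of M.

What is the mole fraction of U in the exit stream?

For M: n = n₀ − 3ξ → 1640 = 1940 − 3ξ, giving ξ = 100 lbmol/h.
Outlet amounts (n = n₀ + ν ξ):
  Q: 498 − 2(100) = 298
  M: 1940 − 3(100) = 1640
  U: 0 + 1(100) = 100
  R: 0 + 3(100) = 300
Total out = 2338 lbmol/h; y_U = 100 / 2338 = 0.04277.

0.0428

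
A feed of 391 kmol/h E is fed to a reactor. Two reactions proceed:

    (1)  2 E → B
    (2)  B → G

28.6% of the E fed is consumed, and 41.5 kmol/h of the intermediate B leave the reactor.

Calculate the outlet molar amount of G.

14.4 kmol/h

Conversion of E: E consumed = 2ξ₁ = 0.286 × 391 → ξ₁ = 55.91 kmol/h.
B balance: n_B = 0 + 1ξ₁ − 1ξ₂ = 41.5 → ξ₂ = (1·55.91 − 41.5)/1 = 14.41 kmol/h.
Outlet amounts (n = n₀ + Σ ν·ξ):
  E: 391 − 2(55.91) = 279.2
  B: 0 + 1(55.91) − 1(14.41) = 41.5
  G: 0 + 1(14.41) = 14.41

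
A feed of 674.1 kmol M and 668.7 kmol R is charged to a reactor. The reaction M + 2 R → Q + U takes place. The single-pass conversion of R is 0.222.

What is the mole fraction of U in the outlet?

0.0585

R reacted = 0.222 × 668.7 = 148.5 kmol; ν_R = −2, so ξ = 148.5/2 = 74.23 kmol.
Outlet amounts (n = n₀ + ν ξ):
  M: 674.1 − 1(74.23) = 599.9
  R: 668.7 − 2(74.23) = 520.2
  Q: 0 + 1(74.23) = 74.23
  U: 0 + 1(74.23) = 74.23
Total out = 1269 kmol; y_U = 74.23 / 1269 = 0.05851.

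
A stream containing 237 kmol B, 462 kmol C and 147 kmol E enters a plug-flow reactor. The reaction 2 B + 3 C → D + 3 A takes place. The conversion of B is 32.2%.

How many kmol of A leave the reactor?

114 kmol

B reacted = 0.322 × 237 = 76.31 kmol; ν_B = −2, so ξ = 76.31/2 = 38.16 kmol.
Outlet amounts (n = n₀ + ν ξ):
  B: 237 − 2(38.16) = 160.7
  C: 462 − 3(38.16) = 347.5
  D: 0 + 1(38.16) = 38.16
  A: 0 + 3(38.16) = 114.5
  E: 147 (inert)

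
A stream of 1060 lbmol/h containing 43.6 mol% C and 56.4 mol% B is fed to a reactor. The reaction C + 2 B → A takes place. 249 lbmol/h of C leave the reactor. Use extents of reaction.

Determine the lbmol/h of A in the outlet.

For C: n = n₀ − 1ξ → 249 = 462.2 − 1ξ, giving ξ = 213.2 lbmol/h.
Outlet amounts (n = n₀ + ν ξ):
  C: 462.2 − 1(213.2) = 249
  B: 597.8 − 2(213.2) = 171.5
  A: 0 + 1(213.2) = 213.2

213 lbmol/h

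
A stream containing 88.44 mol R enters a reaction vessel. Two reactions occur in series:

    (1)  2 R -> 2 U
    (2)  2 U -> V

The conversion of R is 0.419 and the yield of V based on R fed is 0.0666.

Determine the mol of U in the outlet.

Conversion of R: R consumed = 2ξ₁ = 0.419 × 88.44 → ξ₁ = 18.53 mol.
Yield of V: 1ξ₂ / 88.44 = 0.0666 → ξ₂ = 5.89 mol.
Outlet amounts (n = n₀ + Σ ν·ξ):
  R: 88.44 − 2(18.53) = 51.38
  U: 0 + 2(18.53) − 2(5.89) = 25.28
  V: 0 + 1(5.89) = 5.89

25.3 mol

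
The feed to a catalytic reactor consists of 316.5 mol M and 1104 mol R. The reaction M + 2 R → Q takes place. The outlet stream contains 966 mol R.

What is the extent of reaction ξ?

ξ = 69 mol

For R: n = n₀ − 2ξ → 966 = 1104 − 2ξ, giving ξ = 69 mol.
Outlet amounts (n = n₀ + ν ξ):
  M: 316.5 − 1(69) = 247.5
  R: 1104 − 2(69) = 966
  Q: 0 + 1(69) = 69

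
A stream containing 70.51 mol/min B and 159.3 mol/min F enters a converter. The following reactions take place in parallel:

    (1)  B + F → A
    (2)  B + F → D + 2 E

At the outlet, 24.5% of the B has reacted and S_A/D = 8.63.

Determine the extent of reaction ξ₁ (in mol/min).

Conversion of B: B consumed = 0.245 × 70.51 = 17.27 mol/min = 1ξ₁ + 1ξ₂.
Selectivity: 1ξ₁ / (1ξ₂) = 8.63 → ξ₁ = 8.63 ξ₂.
Substitute: (1·8.63 + 1) ξ₂ = 17.27 → ξ₂ = 1.794 mol/min, ξ₁ = 15.48 mol/min.
Outlet amounts (n = n₀ + Σ ν·ξ):
  B: 70.51 − 1(15.48) − 1(1.794) = 53.24
  F: 159.3 − 1(15.48) − 1(1.794) = 142
  A: 0 + 1(15.48) = 15.48
  D: 0 + 1(1.794) = 1.794
  E: 0 + 2(1.794) = 3.588

ξ₁ = 15.5 mol/min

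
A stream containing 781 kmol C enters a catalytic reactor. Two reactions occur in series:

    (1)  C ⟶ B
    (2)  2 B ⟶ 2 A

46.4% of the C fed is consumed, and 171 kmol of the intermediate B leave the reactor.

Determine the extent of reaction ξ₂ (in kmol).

ξ₂ = 95.7 kmol

Conversion of C: C consumed = 1ξ₁ = 0.464 × 781 → ξ₁ = 362.4 kmol.
B balance: n_B = 0 + 1ξ₁ − 2ξ₂ = 171 → ξ₂ = (1·362.4 − 171)/2 = 95.69 kmol.
Outlet amounts (n = n₀ + Σ ν·ξ):
  C: 781 − 1(362.4) = 418.6
  B: 0 + 1(362.4) − 2(95.69) = 171
  A: 0 + 2(95.69) = 191.4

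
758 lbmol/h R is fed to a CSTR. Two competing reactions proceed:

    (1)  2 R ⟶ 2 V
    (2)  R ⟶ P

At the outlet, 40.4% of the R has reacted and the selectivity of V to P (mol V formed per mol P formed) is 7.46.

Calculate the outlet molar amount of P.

Conversion of R: R consumed = 0.404 × 758 = 306.2 lbmol/h = 2ξ₁ + 1ξ₂.
Selectivity: 2ξ₁ / (1ξ₂) = 7.46 → ξ₁ = 3.73 ξ₂.
Substitute: (2·3.73 + 1) ξ₂ = 306.2 → ξ₂ = 36.2 lbmol/h, ξ₁ = 135 lbmol/h.
Outlet amounts (n = n₀ + Σ ν·ξ):
  R: 758 − 2(135) − 1(36.2) = 451.8
  V: 0 + 2(135) = 270
  P: 0 + 1(36.2) = 36.2

36.2 lbmol/h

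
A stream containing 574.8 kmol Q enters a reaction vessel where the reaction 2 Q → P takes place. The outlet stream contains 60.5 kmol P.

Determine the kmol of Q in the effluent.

For P: n = n₀ + 1ξ → 60.5 = 0 + 1ξ, giving ξ = 60.5 kmol.
Outlet amounts (n = n₀ + ν ξ):
  Q: 574.8 − 2(60.5) = 453.8
  P: 0 + 1(60.5) = 60.5

454 kmol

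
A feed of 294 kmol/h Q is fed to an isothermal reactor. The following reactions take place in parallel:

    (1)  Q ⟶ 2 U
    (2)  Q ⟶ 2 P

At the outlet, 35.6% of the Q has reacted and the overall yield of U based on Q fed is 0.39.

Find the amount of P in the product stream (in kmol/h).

94.7 kmol/h

Yield of U: 2ξ₁ / 294 = 0.39 → ξ₁ = 57.33 kmol/h.
Conversion of Q: 1ξ₁ + 1ξ₂ = 0.356 × 294 = 104.7 → ξ₂ = 47.33 kmol/h.
Outlet amounts (n = n₀ + Σ ν·ξ):
  Q: 294 − 1(57.33) − 1(47.33) = 189.3
  U: 0 + 2(57.33) = 114.7
  P: 0 + 2(47.33) = 94.67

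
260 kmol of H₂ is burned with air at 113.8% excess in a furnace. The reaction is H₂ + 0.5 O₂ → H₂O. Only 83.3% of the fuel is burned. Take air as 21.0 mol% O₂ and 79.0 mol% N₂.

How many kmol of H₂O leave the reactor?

217 kmol

Stoichiometric O₂ = 0.5 × 260 = 130 kmol; O₂ fed = 130 × 2.138 = 277.9 kmol.
N₂ fed = 277.9 × 79/21 = 1046 kmol.
Fuel reacted = 0.833 × 260 → ξ = 216.6 kmol.
Outlet (n = n₀ + ν ξ):
  H₂: 260 − 1(216.6) = 43.42
  O₂: 277.9 − 0.5(216.6) = 169.7
  N₂: 1046 (inert)
  H₂O: 0 + 1(216.6) = 216.6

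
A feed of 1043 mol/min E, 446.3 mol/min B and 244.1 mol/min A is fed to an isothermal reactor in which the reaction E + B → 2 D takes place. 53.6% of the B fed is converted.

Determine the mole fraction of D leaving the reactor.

0.276

B reacted = 0.536 × 446.3 = 239.2 mol/min; ν_B = −1, so ξ = 239.2/1 = 239.2 mol/min.
Outlet amounts (n = n₀ + ν ξ):
  E: 1043 − 1(239.2) = 803.8
  B: 446.3 − 1(239.2) = 207.1
  D: 0 + 2(239.2) = 478.4
  A: 244.1 (inert)
Total out = 1733 mol/min; y_D = 478.4 / 1733 = 0.276.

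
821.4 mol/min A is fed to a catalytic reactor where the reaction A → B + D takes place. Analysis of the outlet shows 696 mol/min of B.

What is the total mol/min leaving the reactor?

1520 mol/min

For B: n = n₀ + 1ξ → 696 = 0 + 1ξ, giving ξ = 696 mol/min.
Outlet amounts (n = n₀ + ν ξ):
  A: 821.4 − 1(696) = 125.4
  B: 0 + 1(696) = 696
  D: 0 + 1(696) = 696
Total out = 125.4 + 696 + 696 = 1517 mol/min.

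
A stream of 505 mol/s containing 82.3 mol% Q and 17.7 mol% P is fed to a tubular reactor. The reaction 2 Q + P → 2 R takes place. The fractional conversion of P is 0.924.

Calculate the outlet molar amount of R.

165 mol/s

P reacted = 0.924 × 89.39 = 82.59 mol/s; ν_P = −1, so ξ = 82.59/1 = 82.59 mol/s.
Outlet amounts (n = n₀ + ν ξ):
  Q: 415.6 − 2(82.59) = 250.4
  P: 89.39 − 1(82.59) = 6.793
  R: 0 + 2(82.59) = 165.2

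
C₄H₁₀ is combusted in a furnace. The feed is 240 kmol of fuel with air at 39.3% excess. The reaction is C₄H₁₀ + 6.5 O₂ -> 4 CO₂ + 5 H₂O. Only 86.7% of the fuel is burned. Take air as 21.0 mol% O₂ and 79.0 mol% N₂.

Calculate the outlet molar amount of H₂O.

1040 kmol

Stoichiometric O₂ = 6.5 × 240 = 1560 kmol; O₂ fed = 1560 × 1.393 = 2173 kmol.
N₂ fed = 2173 × 79/21 = 8175 kmol.
Fuel reacted = 0.867 × 240 → ξ = 208.1 kmol.
Outlet (n = n₀ + ν ξ):
  C₄H₁₀: 240 − 1(208.1) = 31.92
  O₂: 2173 − 6.5(208.1) = 820.6
  N₂: 8175 (inert)
  CO₂: 0 + 4(208.1) = 832.3
  H₂O: 0 + 5(208.1) = 1040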